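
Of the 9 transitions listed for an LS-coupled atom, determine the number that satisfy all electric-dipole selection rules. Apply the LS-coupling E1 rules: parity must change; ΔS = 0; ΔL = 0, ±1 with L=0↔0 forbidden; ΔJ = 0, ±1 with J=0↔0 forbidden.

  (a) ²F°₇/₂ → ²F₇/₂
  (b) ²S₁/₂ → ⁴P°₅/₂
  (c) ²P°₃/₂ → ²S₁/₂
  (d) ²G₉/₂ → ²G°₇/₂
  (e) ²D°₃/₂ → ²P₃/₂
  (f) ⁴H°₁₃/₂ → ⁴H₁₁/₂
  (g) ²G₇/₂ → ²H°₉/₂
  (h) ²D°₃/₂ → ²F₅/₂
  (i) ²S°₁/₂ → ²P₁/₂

8

(a) allowed
(b) forbidden (ΔS, ΔJ fail)
(c) allowed
(d) allowed
(e) allowed
(f) allowed
(g) allowed
(h) allowed
(i) allowed
Total allowed: 8 of 9.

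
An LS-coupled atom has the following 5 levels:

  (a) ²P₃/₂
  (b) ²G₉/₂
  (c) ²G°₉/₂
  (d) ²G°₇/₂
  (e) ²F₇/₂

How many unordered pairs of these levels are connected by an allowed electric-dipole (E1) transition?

4

(a)–(b): forbidden (parity, ΔL, ΔJ).
(a)–(c): forbidden (ΔL, ΔJ).
(a)–(d): forbidden (ΔL, ΔJ).
(a)–(e): forbidden (parity, ΔL, ΔJ).
(b)–(c): allowed.
(b)–(d): allowed.
(b)–(e): forbidden (parity).
(c)–(d): forbidden (parity).
(c)–(e): allowed.
(d)–(e): allowed.
Allowed pairs: 4 of 10.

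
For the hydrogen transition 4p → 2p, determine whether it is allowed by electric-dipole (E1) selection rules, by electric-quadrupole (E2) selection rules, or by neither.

E2

Δl = 1 − 1 = +0; l_i + l_f = 2.
E1 (Δl = ±1): not satisfied.
E2 (Δl = 0,±2, l_i+l_f ≥ 2): satisfied.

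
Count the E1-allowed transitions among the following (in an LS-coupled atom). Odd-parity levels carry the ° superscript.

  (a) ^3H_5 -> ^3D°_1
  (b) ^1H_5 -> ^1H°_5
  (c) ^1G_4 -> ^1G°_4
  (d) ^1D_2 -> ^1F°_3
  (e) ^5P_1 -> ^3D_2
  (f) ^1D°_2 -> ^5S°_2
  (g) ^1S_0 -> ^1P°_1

4

(a) forbidden (ΔL, ΔJ fail)
(b) allowed
(c) allowed
(d) allowed
(e) forbidden (parity, ΔS fail)
(f) forbidden (parity, ΔS, ΔL fail)
(g) allowed
Total allowed: 4 of 7.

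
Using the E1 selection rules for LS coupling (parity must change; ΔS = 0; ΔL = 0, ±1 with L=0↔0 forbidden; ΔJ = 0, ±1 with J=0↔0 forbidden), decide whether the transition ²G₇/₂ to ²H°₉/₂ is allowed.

Parity must change: even → odd — passes.
ΔS = 0: S: 1/2 → 1/2 — passes.
ΔL = 0, ±1 (not L=0↔0): L: 4 → 5, ΔL = +1 — passes.
ΔJ = 0, ±1 (not J=0↔0): J: 7/2 → 9/2, ΔJ = +1 — passes.
All four E1 rules are satisfied.

allowed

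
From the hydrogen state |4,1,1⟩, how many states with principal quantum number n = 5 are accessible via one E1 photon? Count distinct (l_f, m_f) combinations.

E1 requires Δl = ±1, so l_f ∈ {0, 2}; with 0 ≤ l_f ≤ n_f−1 = 4, the allowed l_f values are {0, 2}.
For l_f = 0: m_f ∈ {m_i−1, m_i, m_i+1} ∩ [−0, 0] = {0} → 1 state.
For l_f = 2: m_f ∈ {m_i−1, m_i, m_i+1} ∩ [−2, 2] = {0, 1, 2} → 3 states.
Total: 4.

4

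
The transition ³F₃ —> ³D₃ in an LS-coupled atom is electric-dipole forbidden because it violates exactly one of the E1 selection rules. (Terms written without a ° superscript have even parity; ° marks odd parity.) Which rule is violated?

ΔS = 0: S: 1 → 1 — ✓.
ΔJ = 0, ±1 (not J=0↔0): J: 3 → 3, ΔJ = +0 — ✓.
Parity must change: even → even — ✗.
ΔL = 0, ±1 (not L=0↔0): L: 3 → 2, ΔL = -1 — ✓.

parity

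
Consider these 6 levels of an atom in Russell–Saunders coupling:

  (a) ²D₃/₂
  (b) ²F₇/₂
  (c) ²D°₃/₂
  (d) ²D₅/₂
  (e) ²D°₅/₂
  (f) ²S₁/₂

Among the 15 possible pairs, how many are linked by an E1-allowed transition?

(a)–(b): forbidden (parity, ΔJ).
(a)–(c): allowed.
(a)–(d): forbidden (parity).
(a)–(e): allowed.
(a)–(f): forbidden (parity, ΔL).
(b)–(c): forbidden (ΔJ).
(b)–(d): forbidden (parity).
(b)–(e): allowed.
(b)–(f): forbidden (parity, ΔL, ΔJ).
(c)–(d): allowed.
(c)–(e): forbidden (parity).
(c)–(f): forbidden (ΔL).
(d)–(e): allowed.
(d)–(f): forbidden (parity, ΔL, ΔJ).
(e)–(f): forbidden (ΔL, ΔJ).
Allowed pairs: 5 of 15.

5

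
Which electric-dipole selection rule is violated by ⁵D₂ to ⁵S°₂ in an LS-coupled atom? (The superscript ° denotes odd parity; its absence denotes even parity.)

the ΔL = 0, ±1 rule

Initial level: S=2, L=2, J=2, parity even. Final level: S=2, L=0, J=2, parity odd.
ΔS = 0: S: 2 → 2 — satisfied.
Parity must change: even → odd — satisfied.
ΔL = 0, ±1 (not L=0↔0): L: 2 → 0, ΔL = -2 — violated.
ΔJ = 0, ±1 (not J=0↔0): J: 2 → 2, ΔJ = +0 — satisfied.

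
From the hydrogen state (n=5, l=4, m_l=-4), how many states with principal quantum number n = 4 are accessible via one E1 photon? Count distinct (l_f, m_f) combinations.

E1 requires Δl = ±1, so l_f ∈ {3, 5}; with 0 ≤ l_f ≤ n_f−1 = 3, the allowed l_f values are {3}.
For l_f = 3: m_f ∈ {m_i−1, m_i, m_i+1} ∩ [−3, 3] = {-3} → 1 state.
Total: 1.

1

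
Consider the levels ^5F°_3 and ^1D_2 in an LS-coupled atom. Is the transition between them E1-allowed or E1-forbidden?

Reading off the term symbols: S 2→0, L 3→2, J 3→2, parity odd→even.
Parity must change: odd → even — satisfied.
ΔL = 0, ±1 (not L=0↔0): L: 3 → 2, ΔL = -1 — satisfied.
ΔS = 0: S: 2 → 0 — violated.
ΔJ = 0, ±1 (not J=0↔0): J: 3 → 2, ΔJ = -1 — satisfied.
Rule(s) violated: ΔS.

forbidden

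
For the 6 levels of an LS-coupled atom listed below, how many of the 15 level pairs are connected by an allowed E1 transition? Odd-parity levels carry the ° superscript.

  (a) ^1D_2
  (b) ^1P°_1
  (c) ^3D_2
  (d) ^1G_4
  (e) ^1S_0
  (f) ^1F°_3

4

(a)–(b): allowed.
(a)–(c): forbidden (parity, ΔS).
(a)–(d): forbidden (parity, ΔL, ΔJ).
(a)–(e): forbidden (parity, ΔL, ΔJ).
(a)–(f): allowed.
(b)–(c): forbidden (ΔS).
(b)–(d): forbidden (ΔL, ΔJ).
(b)–(e): allowed.
(b)–(f): forbidden (parity, ΔL, ΔJ).
(c)–(d): forbidden (parity, ΔS, ΔL, ΔJ).
(c)–(e): forbidden (parity, ΔS, ΔL, ΔJ).
(c)–(f): forbidden (ΔS).
(d)–(e): forbidden (parity, ΔL, ΔJ).
(d)–(f): allowed.
(e)–(f): forbidden (ΔL, ΔJ).
Allowed pairs: 4 of 15.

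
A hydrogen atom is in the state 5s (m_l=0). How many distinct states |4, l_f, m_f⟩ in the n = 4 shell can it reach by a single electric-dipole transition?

3

E1 requires Δl = ±1, so l_f ∈ {-1, 1}; with 0 ≤ l_f ≤ n_f−1 = 3, the allowed l_f values are {1}.
For l_f = 1: m_f ∈ {m_i−1, m_i, m_i+1} ∩ [−1, 1] = {-1, 0, 1} → 3 states.
Total: 3.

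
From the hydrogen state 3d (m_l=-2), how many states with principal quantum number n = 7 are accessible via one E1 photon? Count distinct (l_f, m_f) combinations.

E1 requires Δl = ±1, so l_f ∈ {1, 3}; with 0 ≤ l_f ≤ n_f−1 = 6, the allowed l_f values are {1, 3}.
For l_f = 1: m_f ∈ {m_i−1, m_i, m_i+1} ∩ [−1, 1] = {-1} → 1 state.
For l_f = 3: m_f ∈ {m_i−1, m_i, m_i+1} ∩ [−3, 3] = {-3, -2, -1} → 3 states.
Total: 4.

4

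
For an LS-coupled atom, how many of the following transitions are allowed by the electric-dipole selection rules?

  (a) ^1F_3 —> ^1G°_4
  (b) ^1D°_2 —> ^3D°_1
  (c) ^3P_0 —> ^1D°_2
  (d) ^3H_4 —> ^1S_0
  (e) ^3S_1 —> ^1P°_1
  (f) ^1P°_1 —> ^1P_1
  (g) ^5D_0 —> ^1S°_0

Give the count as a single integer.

(a) allowed
(b) forbidden (parity, ΔS fail)
(c) forbidden (ΔS, ΔJ fail)
(d) forbidden (parity, ΔS, ΔL, ΔJ fail)
(e) forbidden (ΔS fails)
(f) allowed
(g) forbidden (ΔS, ΔL, ΔJ fail)
Total allowed: 2 of 7.

2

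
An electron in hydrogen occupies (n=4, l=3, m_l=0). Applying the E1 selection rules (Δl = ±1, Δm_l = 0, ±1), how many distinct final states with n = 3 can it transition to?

3

E1 requires Δl = ±1, so l_f ∈ {2, 4}; with 0 ≤ l_f ≤ n_f−1 = 2, the allowed l_f values are {2}.
For l_f = 2: m_f ∈ {m_i−1, m_i, m_i+1} ∩ [−2, 2] = {-1, 0, 1} → 3 states.
Total: 3.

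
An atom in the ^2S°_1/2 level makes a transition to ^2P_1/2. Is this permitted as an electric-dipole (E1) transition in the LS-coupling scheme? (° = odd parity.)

allowed

ΔL = 0, ±1 (not L=0↔0): L: 0 → 1, ΔL = +1 — passes.
ΔS = 0: S: 1/2 → 1/2 — passes.
ΔJ = 0, ±1 (not J=0↔0): J: 1/2 → 1/2, ΔJ = +0 — passes.
Parity must change: odd → even — passes.
All four E1 rules are satisfied.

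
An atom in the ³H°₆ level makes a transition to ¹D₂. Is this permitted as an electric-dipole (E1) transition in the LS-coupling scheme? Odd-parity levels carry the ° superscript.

Reading off the term symbols: S 1→0, L 5→2, J 6→2, parity odd→even.
ΔS = 0: S: 1 → 0 — violated.
Parity must change: odd → even — satisfied.
ΔJ = 0, ±1 (not J=0↔0): J: 6 → 2, ΔJ = -4 — violated.
ΔL = 0, ±1 (not L=0↔0): L: 5 → 2, ΔL = -3 — violated.
Rule(s) violated: ΔS, ΔL, ΔJ.

forbidden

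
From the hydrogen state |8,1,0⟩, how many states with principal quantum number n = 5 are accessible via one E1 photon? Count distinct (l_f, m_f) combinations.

4

E1 requires Δl = ±1, so l_f ∈ {0, 2}; with 0 ≤ l_f ≤ n_f−1 = 4, the allowed l_f values are {0, 2}.
For l_f = 0: m_f ∈ {m_i−1, m_i, m_i+1} ∩ [−0, 0] = {0} → 1 state.
For l_f = 2: m_f ∈ {m_i−1, m_i, m_i+1} ∩ [−2, 2] = {-1, 0, 1} → 3 states.
Total: 4.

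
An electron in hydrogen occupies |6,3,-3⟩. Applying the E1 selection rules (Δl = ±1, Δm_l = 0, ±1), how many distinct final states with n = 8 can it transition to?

E1 requires Δl = ±1, so l_f ∈ {2, 4}; with 0 ≤ l_f ≤ n_f−1 = 7, the allowed l_f values are {2, 4}.
For l_f = 2: m_f ∈ {m_i−1, m_i, m_i+1} ∩ [−2, 2] = {-2} → 1 state.
For l_f = 4: m_f ∈ {m_i−1, m_i, m_i+1} ∩ [−4, 4] = {-4, -3, -2} → 3 states.
Total: 4.

4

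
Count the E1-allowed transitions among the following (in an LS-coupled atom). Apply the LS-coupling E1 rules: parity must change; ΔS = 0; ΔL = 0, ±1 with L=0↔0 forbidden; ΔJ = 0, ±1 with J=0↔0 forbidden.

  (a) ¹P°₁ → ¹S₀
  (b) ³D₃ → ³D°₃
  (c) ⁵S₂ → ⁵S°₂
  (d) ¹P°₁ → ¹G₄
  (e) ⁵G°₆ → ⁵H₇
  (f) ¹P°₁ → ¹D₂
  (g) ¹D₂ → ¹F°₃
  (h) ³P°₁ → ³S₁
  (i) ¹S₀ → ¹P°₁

(a) allowed
(b) allowed
(c) forbidden (ΔL fails)
(d) forbidden (ΔL, ΔJ fail)
(e) allowed
(f) allowed
(g) allowed
(h) allowed
(i) allowed
Total allowed: 7 of 9.

7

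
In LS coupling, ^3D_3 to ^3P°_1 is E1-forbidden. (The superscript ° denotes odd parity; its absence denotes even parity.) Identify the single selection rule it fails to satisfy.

ΔL = 0, ±1 (not L=0↔0): L: 2 → 1, ΔL = -1 — ✓.
ΔS = 0: S: 1 → 1 — ✓.
Parity must change: even → odd — ✓.
ΔJ = 0, ±1 (not J=0↔0): J: 3 → 1, ΔJ = -2 — ✗.

the ΔJ = 0, ±1 rule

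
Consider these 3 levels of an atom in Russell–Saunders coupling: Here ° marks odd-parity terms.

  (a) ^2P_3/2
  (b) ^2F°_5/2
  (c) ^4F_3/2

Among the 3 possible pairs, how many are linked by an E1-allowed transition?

(a)–(b): forbidden (ΔL).
(a)–(c): forbidden (parity, ΔS, ΔL).
(b)–(c): forbidden (ΔS).
Allowed pairs: 0 of 3.

0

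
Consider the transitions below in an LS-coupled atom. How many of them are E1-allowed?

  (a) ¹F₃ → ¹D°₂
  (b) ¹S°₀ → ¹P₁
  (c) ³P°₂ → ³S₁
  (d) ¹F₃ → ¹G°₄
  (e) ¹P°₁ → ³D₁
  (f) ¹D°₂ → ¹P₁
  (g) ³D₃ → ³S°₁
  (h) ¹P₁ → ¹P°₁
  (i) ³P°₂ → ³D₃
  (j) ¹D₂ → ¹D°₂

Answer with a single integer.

8

(a) allowed
(b) allowed
(c) allowed
(d) allowed
(e) forbidden (ΔS fails)
(f) allowed
(g) forbidden (ΔL, ΔJ fail)
(h) allowed
(i) allowed
(j) allowed
Total allowed: 8 of 10.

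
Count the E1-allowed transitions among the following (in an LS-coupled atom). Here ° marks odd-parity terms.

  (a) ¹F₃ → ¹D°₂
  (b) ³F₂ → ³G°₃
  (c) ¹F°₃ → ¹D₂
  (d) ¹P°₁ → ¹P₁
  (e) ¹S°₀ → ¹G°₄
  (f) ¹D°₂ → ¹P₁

(a) allowed
(b) allowed
(c) allowed
(d) allowed
(e) forbidden (parity, ΔL, ΔJ fail)
(f) allowed
Total allowed: 5 of 6.

5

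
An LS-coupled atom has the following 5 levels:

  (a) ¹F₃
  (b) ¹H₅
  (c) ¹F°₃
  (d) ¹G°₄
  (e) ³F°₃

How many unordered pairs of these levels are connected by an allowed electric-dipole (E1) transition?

3

(a)–(b): forbidden (parity, ΔL, ΔJ).
(a)–(c): allowed.
(a)–(d): allowed.
(a)–(e): forbidden (ΔS).
(b)–(c): forbidden (ΔL, ΔJ).
(b)–(d): allowed.
(b)–(e): forbidden (ΔS, ΔL, ΔJ).
(c)–(d): forbidden (parity).
(c)–(e): forbidden (parity, ΔS).
(d)–(e): forbidden (parity, ΔS).
Allowed pairs: 3 of 10.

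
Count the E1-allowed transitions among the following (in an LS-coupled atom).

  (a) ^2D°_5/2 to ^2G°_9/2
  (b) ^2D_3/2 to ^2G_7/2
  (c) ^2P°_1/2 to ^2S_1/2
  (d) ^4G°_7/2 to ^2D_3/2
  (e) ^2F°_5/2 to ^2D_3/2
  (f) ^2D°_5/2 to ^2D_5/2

3

(a) forbidden (parity, ΔL, ΔJ fail)
(b) forbidden (parity, ΔL, ΔJ fail)
(c) allowed
(d) forbidden (ΔS, ΔL, ΔJ fail)
(e) allowed
(f) allowed
Total allowed: 3 of 6.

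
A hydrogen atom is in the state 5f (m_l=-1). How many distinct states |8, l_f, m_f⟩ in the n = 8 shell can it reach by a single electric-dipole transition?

E1 requires Δl = ±1, so l_f ∈ {2, 4}; with 0 ≤ l_f ≤ n_f−1 = 7, the allowed l_f values are {2, 4}.
For l_f = 2: m_f ∈ {m_i−1, m_i, m_i+1} ∩ [−2, 2] = {-2, -1, 0} → 3 states.
For l_f = 4: m_f ∈ {m_i−1, m_i, m_i+1} ∩ [−4, 4] = {-2, -1, 0} → 3 states.
Total: 6.

6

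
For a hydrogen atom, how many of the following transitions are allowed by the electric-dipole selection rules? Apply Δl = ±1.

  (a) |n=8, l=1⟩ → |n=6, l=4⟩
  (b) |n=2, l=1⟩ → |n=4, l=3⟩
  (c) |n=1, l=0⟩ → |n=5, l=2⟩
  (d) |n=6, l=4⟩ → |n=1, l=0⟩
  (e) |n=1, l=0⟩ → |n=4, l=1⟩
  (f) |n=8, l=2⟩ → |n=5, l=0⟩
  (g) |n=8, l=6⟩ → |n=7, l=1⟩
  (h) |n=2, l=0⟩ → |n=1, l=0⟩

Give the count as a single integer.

1

(a) forbidden — Δl = +3 (E1 requires Δl = ±1)
(b) forbidden — Δl = +2 (E1 requires Δl = ±1)
(c) forbidden — Δl = +2 (E1 requires Δl = ±1)
(d) forbidden — Δl = -4 (E1 requires Δl = ±1)
(e) allowed
(f) forbidden — Δl = -2 (E1 requires Δl = ±1)
(g) forbidden — Δl = -5 (E1 requires Δl = ±1)
(h) forbidden — Δl = +0 (E1 requires Δl = ±1)
Total allowed: 1 of 8.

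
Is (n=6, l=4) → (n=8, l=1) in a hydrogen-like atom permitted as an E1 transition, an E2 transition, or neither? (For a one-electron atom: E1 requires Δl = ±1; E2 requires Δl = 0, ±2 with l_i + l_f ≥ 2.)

neither

Δl = 1 − 4 = -3; l_i + l_f = 5.
E1 (Δl = ±1): not satisfied.
E2 (Δl = 0,±2, l_i+l_f ≥ 2): not satisfied.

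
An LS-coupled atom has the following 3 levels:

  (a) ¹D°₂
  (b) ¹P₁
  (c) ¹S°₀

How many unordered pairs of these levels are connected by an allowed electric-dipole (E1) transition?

2

(a)–(b): allowed.
(a)–(c): forbidden (parity, ΔL, ΔJ).
(b)–(c): allowed.
Allowed pairs: 2 of 3.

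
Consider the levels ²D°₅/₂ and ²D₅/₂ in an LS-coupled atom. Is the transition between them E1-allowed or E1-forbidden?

allowed

ΔJ = 0, ±1 (not J=0↔0): J: 5/2 → 5/2, ΔJ = +0 — satisfied.
ΔS = 0: S: 1/2 → 1/2 — satisfied.
ΔL = 0, ±1 (not L=0↔0): L: 2 → 2, ΔL = +0 — satisfied.
Parity must change: odd → even — satisfied.
All four E1 rules are satisfied.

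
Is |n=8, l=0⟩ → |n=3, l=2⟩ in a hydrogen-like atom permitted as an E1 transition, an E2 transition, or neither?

E2

Δl = 2 − 0 = +2; l_i + l_f = 2.
E1 (Δl = ±1): not satisfied.
E2 (Δl = 0,±2, l_i+l_f ≥ 2): satisfied.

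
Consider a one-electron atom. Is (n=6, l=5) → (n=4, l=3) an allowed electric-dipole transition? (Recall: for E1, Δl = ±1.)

l: 5 → 3 (Δl = -2). Δl = ±1 violated.
The transition is electric-dipole forbidden.

forbidden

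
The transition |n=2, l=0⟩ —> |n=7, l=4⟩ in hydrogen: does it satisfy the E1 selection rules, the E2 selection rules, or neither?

neither

Δl = 4 − 0 = +4; l_i + l_f = 4.
E1 (Δl = ±1): not satisfied.
E2 (Δl = 0,±2, l_i+l_f ≥ 2): not satisfied.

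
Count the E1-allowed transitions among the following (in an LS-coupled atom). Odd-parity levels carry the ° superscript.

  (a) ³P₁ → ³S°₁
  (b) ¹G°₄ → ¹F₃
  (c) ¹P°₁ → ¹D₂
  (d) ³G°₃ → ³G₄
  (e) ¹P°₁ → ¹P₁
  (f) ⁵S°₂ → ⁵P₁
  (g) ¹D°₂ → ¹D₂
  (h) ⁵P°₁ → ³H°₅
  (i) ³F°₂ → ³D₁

(a) allowed
(b) allowed
(c) allowed
(d) allowed
(e) allowed
(f) allowed
(g) allowed
(h) forbidden (parity, ΔS, ΔL, ΔJ fail)
(i) allowed
Total allowed: 8 of 9.

8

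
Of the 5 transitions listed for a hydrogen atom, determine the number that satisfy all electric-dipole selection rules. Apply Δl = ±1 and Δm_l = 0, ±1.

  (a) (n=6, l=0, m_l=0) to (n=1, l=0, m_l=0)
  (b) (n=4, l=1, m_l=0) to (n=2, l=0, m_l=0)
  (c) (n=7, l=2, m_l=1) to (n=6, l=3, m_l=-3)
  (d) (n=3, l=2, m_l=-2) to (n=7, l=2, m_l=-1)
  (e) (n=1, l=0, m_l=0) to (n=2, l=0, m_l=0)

1

(a) forbidden — Δl = +0 (E1 requires Δl = ±1)
(b) allowed
(c) forbidden — Δm_l = -4 (E1 requires Δm_l = 0, ±1)
(d) forbidden — Δl = +0 (E1 requires Δl = ±1)
(e) forbidden — Δl = +0 (E1 requires Δl = ±1)
Total allowed: 1 of 5.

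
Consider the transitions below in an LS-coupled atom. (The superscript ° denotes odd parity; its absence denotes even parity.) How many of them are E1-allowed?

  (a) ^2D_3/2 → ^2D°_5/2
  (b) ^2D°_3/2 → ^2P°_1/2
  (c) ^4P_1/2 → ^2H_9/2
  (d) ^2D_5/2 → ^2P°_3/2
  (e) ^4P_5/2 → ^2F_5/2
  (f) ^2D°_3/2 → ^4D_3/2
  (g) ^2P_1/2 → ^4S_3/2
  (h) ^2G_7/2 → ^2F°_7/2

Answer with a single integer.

3

(a) allowed
(b) forbidden (parity fails)
(c) forbidden (parity, ΔS, ΔL, ΔJ fail)
(d) allowed
(e) forbidden (parity, ΔS, ΔL fail)
(f) forbidden (ΔS fails)
(g) forbidden (parity, ΔS fail)
(h) allowed
Total allowed: 3 of 8.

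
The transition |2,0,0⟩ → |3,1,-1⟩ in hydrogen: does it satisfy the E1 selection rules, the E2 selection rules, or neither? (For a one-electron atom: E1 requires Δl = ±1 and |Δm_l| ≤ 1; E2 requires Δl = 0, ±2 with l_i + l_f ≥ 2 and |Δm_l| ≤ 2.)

Δl = 1 − 0 = +1; l_i + l_f = 1.
Δm_l = -1.
E1 (Δl = ±1, |Δm_l| ≤ 1): satisfied.
E2 (Δl = 0,±2, l_i+l_f ≥ 2, |Δm_l| ≤ 2): not satisfied.

E1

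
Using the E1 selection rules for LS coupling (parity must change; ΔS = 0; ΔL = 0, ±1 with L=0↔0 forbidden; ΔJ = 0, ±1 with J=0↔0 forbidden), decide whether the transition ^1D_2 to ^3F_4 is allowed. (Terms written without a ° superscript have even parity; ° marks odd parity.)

forbidden

Reading off the term symbols: S 0→1, L 2→3, J 2→4, parity even→even.
Parity must change: even → even — fails.
ΔS = 0: S: 0 → 1 — fails.
ΔL = 0, ±1 (not L=0↔0): L: 2 → 3, ΔL = +1 — passes.
ΔJ = 0, ±1 (not J=0↔0): J: 2 → 4, ΔJ = +2 — fails.
Rule(s) violated: parity, ΔS, ΔJ.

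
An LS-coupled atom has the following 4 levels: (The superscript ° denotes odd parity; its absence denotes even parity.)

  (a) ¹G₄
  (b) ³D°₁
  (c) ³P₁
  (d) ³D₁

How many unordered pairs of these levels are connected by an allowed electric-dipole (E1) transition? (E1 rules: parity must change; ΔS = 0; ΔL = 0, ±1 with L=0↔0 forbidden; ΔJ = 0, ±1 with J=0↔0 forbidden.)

2

(a)–(b): forbidden (ΔS, ΔL, ΔJ).
(a)–(c): forbidden (parity, ΔS, ΔL, ΔJ).
(a)–(d): forbidden (parity, ΔS, ΔL, ΔJ).
(b)–(c): allowed.
(b)–(d): allowed.
(c)–(d): forbidden (parity).
Allowed pairs: 2 of 6.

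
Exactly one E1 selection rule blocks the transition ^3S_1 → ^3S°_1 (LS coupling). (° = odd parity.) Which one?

Parity must change: even → odd — ✓.
ΔS = 0: S: 1 → 1 — ✓.
ΔL = 0, ±1 (not L=0↔0): L: 0 → 0, ΔL = +0 — ✗.
ΔJ = 0, ±1 (not J=0↔0): J: 1 → 1, ΔJ = +0 — ✓.

the L=0 ↔ L=0 exclusion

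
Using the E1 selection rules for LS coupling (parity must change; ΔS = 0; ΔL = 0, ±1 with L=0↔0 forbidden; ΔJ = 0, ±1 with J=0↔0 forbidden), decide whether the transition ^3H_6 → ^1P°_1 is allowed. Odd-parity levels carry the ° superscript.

Parity must change: even → odd — satisfied.
ΔS = 0: S: 1 → 0 — violated.
ΔL = 0, ±1 (not L=0↔0): L: 5 → 1, ΔL = -4 — violated.
ΔJ = 0, ±1 (not J=0↔0): J: 6 → 1, ΔJ = -5 — violated.
Rule(s) violated: ΔS, ΔL, ΔJ.

forbidden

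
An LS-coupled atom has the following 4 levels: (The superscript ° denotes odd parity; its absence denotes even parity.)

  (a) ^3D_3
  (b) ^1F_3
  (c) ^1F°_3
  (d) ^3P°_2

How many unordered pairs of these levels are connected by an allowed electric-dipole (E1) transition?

(a)–(b): forbidden (parity, ΔS).
(a)–(c): forbidden (ΔS).
(a)–(d): allowed.
(b)–(c): allowed.
(b)–(d): forbidden (ΔS, ΔL).
(c)–(d): forbidden (parity, ΔS, ΔL).
Allowed pairs: 2 of 6.

2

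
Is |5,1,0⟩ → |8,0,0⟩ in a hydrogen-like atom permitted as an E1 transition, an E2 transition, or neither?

Δl = 0 − 1 = -1; l_i + l_f = 1.
Δm_l = +0.
E1 (Δl = ±1, |Δm_l| ≤ 1): satisfied.
E2 (Δl = 0,±2, l_i+l_f ≥ 2, |Δm_l| ≤ 2): not satisfied.

E1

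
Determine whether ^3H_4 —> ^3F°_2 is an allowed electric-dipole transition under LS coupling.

ΔL = 0, ±1 (not L=0↔0): L: 5 → 3, ΔL = -2 — fails.
ΔS = 0: S: 1 → 1 — passes.
ΔJ = 0, ±1 (not J=0↔0): J: 4 → 2, ΔJ = -2 — fails.
Parity must change: even → odd — passes.
Rule(s) violated: ΔL, ΔJ.

forbidden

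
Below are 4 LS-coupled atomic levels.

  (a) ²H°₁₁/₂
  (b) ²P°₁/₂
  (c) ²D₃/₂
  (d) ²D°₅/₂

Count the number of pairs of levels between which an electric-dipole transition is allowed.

2

(a)–(b): forbidden (parity, ΔL, ΔJ).
(a)–(c): forbidden (ΔL, ΔJ).
(a)–(d): forbidden (parity, ΔL, ΔJ).
(b)–(c): allowed.
(b)–(d): forbidden (parity, ΔJ).
(c)–(d): allowed.
Allowed pairs: 2 of 6.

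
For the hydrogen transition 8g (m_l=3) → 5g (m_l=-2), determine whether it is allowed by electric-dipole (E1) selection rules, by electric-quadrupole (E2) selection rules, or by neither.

Δl = 4 − 4 = +0; l_i + l_f = 8.
Δm_l = -5.
E1 (Δl = ±1, |Δm_l| ≤ 1): not satisfied.
E2 (Δl = 0,±2, l_i+l_f ≥ 2, |Δm_l| ≤ 2): not satisfied.

neither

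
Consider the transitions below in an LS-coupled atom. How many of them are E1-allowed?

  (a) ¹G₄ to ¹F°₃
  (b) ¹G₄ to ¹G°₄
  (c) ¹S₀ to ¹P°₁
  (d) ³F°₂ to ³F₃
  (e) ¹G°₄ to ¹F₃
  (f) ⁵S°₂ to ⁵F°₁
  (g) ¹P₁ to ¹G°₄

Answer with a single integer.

(a) allowed
(b) allowed
(c) allowed
(d) allowed
(e) allowed
(f) forbidden (parity, ΔL fail)
(g) forbidden (ΔL, ΔJ fail)
Total allowed: 5 of 7.

5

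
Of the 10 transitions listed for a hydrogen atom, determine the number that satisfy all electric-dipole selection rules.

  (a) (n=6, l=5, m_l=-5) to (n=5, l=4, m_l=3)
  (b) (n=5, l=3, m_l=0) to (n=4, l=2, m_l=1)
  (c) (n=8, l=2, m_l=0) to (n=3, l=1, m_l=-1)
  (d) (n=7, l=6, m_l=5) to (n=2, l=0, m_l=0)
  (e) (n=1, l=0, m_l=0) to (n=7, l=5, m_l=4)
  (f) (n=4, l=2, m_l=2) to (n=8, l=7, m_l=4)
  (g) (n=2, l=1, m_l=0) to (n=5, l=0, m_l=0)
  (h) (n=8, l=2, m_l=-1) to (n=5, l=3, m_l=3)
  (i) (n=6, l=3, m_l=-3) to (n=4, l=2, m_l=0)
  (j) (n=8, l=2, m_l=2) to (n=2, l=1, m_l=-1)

(a) forbidden — Δm_l = +8 (E1 requires Δm_l = 0, ±1)
(b) allowed
(c) allowed
(d) forbidden — Δl = -6 (E1 requires Δl = ±1); Δm_l = -5 (E1 requires Δm_l = 0, ±1)
(e) forbidden — Δl = +5 (E1 requires Δl = ±1); Δm_l = +4 (E1 requires Δm_l = 0, ±1)
(f) forbidden — Δl = +5 (E1 requires Δl = ±1); Δm_l = +2 (E1 requires Δm_l = 0, ±1)
(g) allowed
(h) forbidden — Δm_l = +4 (E1 requires Δm_l = 0, ±1)
(i) forbidden — Δm_l = +3 (E1 requires Δm_l = 0, ±1)
(j) forbidden — Δm_l = -3 (E1 requires Δm_l = 0, ±1)
Total allowed: 3 of 10.

3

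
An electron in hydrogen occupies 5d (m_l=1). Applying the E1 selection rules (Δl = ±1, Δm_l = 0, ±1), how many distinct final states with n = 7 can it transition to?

5

E1 requires Δl = ±1, so l_f ∈ {1, 3}; with 0 ≤ l_f ≤ n_f−1 = 6, the allowed l_f values are {1, 3}.
For l_f = 1: m_f ∈ {m_i−1, m_i, m_i+1} ∩ [−1, 1] = {0, 1} → 2 states.
For l_f = 3: m_f ∈ {m_i−1, m_i, m_i+1} ∩ [−3, 3] = {0, 1, 2} → 3 states.
Total: 5.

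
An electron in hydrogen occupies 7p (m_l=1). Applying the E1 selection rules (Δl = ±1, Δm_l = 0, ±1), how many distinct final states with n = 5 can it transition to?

E1 requires Δl = ±1, so l_f ∈ {0, 2}; with 0 ≤ l_f ≤ n_f−1 = 4, the allowed l_f values are {0, 2}.
For l_f = 0: m_f ∈ {m_i−1, m_i, m_i+1} ∩ [−0, 0] = {0} → 1 state.
For l_f = 2: m_f ∈ {m_i−1, m_i, m_i+1} ∩ [−2, 2] = {0, 1, 2} → 3 states.
Total: 4.

4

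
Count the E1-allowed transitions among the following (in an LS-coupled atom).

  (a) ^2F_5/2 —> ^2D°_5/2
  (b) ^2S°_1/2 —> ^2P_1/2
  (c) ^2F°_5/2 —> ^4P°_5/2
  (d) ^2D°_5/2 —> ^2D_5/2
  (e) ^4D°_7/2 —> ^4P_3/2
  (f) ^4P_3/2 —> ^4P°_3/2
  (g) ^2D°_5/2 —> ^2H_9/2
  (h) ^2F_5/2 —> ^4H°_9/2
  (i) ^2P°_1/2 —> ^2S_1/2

5

(a) allowed
(b) allowed
(c) forbidden (parity, ΔS, ΔL fail)
(d) allowed
(e) forbidden (ΔJ fails)
(f) allowed
(g) forbidden (ΔL, ΔJ fail)
(h) forbidden (ΔS, ΔL, ΔJ fail)
(i) allowed
Total allowed: 5 of 9.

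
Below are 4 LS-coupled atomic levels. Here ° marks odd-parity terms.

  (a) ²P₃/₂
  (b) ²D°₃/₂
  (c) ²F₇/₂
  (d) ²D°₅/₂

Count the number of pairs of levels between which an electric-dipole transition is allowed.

3

(a)–(b): allowed.
(a)–(c): forbidden (parity, ΔL, ΔJ).
(a)–(d): allowed.
(b)–(c): forbidden (ΔJ).
(b)–(d): forbidden (parity).
(c)–(d): allowed.
Allowed pairs: 3 of 6.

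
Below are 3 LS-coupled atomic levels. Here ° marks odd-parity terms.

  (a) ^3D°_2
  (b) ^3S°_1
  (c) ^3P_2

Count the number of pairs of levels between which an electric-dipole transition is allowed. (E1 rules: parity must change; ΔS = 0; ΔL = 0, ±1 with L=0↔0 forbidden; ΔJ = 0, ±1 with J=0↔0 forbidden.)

(a)–(b): forbidden (parity, ΔL).
(a)–(c): allowed.
(b)–(c): allowed.
Allowed pairs: 2 of 3.

2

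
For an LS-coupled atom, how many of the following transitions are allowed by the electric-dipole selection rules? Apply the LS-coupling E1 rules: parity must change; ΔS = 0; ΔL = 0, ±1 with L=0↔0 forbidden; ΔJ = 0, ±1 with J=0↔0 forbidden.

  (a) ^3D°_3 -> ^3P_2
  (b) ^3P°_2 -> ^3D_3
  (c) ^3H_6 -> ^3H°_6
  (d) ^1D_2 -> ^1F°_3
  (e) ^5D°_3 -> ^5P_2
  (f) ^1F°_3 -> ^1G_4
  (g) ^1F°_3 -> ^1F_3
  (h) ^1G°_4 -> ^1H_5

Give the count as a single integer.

(a) allowed
(b) allowed
(c) allowed
(d) allowed
(e) allowed
(f) allowed
(g) allowed
(h) allowed
Total allowed: 8 of 8.

8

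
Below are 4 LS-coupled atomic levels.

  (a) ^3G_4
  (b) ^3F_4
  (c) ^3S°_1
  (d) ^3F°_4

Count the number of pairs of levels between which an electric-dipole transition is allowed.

2

(a)–(b): forbidden (parity).
(a)–(c): forbidden (ΔL, ΔJ).
(a)–(d): allowed.
(b)–(c): forbidden (ΔL, ΔJ).
(b)–(d): allowed.
(c)–(d): forbidden (parity, ΔL, ΔJ).
Allowed pairs: 2 of 6.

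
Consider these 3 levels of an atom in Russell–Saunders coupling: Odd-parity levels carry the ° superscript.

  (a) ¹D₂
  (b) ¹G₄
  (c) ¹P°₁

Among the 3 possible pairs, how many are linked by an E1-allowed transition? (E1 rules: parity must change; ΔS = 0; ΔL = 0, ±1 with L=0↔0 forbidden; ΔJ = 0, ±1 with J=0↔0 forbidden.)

(a)–(b): forbidden (parity, ΔL, ΔJ).
(a)–(c): allowed.
(b)–(c): forbidden (ΔL, ΔJ).
Allowed pairs: 1 of 3.

1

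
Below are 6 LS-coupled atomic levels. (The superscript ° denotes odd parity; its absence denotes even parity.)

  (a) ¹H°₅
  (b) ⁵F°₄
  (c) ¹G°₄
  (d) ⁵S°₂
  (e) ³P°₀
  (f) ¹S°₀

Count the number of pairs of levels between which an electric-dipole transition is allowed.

0

(a)–(b): forbidden (parity, ΔS, ΔL).
(a)–(c): forbidden (parity).
(a)–(d): forbidden (parity, ΔS, ΔL, ΔJ).
(a)–(e): forbidden (parity, ΔS, ΔL, ΔJ).
(a)–(f): forbidden (parity, ΔL, ΔJ).
(b)–(c): forbidden (parity, ΔS).
(b)–(d): forbidden (parity, ΔL, ΔJ).
(b)–(e): forbidden (parity, ΔS, ΔL, ΔJ).
(b)–(f): forbidden (parity, ΔS, ΔL, ΔJ).
(c)–(d): forbidden (parity, ΔS, ΔL, ΔJ).
(c)–(e): forbidden (parity, ΔS, ΔL, ΔJ).
(c)–(f): forbidden (parity, ΔL, ΔJ).
(d)–(e): forbidden (parity, ΔS, ΔJ).
(d)–(f): forbidden (parity, ΔS, ΔL, ΔJ).
(e)–(f): forbidden (parity, ΔS, ΔJ).
Allowed pairs: 0 of 15.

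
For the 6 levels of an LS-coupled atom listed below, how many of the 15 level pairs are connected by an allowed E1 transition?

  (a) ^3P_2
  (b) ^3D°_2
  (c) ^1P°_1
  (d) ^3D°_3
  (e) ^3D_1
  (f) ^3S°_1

(a)–(b): allowed.
(a)–(c): forbidden (ΔS).
(a)–(d): allowed.
(a)–(e): forbidden (parity).
(a)–(f): allowed.
(b)–(c): forbidden (parity, ΔS).
(b)–(d): forbidden (parity).
(b)–(e): allowed.
(b)–(f): forbidden (parity, ΔL).
(c)–(d): forbidden (parity, ΔS, ΔJ).
(c)–(e): forbidden (ΔS).
(c)–(f): forbidden (parity, ΔS).
(d)–(e): forbidden (ΔJ).
(d)–(f): forbidden (parity, ΔL, ΔJ).
(e)–(f): forbidden (ΔL).
Allowed pairs: 4 of 15.

4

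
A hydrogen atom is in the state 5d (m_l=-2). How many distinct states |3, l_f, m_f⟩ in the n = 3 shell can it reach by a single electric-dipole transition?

E1 requires Δl = ±1, so l_f ∈ {1, 3}; with 0 ≤ l_f ≤ n_f−1 = 2, the allowed l_f values are {1}.
For l_f = 1: m_f ∈ {m_i−1, m_i, m_i+1} ∩ [−1, 1] = {-1} → 1 state.
Total: 1.

1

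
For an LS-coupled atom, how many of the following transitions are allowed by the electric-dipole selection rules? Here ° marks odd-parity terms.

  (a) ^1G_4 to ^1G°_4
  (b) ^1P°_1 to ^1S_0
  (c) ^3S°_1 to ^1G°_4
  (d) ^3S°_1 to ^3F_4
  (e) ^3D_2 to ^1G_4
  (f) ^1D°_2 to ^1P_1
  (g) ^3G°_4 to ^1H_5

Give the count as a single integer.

3

(a) allowed
(b) allowed
(c) forbidden (parity, ΔS, ΔL, ΔJ fail)
(d) forbidden (ΔL, ΔJ fail)
(e) forbidden (parity, ΔS, ΔL, ΔJ fail)
(f) allowed
(g) forbidden (ΔS fails)
Total allowed: 3 of 7.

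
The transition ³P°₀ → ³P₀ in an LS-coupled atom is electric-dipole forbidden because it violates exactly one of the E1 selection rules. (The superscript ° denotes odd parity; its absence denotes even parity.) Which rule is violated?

ΔJ = 0, ±1 (not J=0↔0): J: 0 → 0, ΔJ = +0 — fails.
ΔL = 0, ±1 (not L=0↔0): L: 1 → 1, ΔL = +0 — ok.
Parity must change: odd → even — ok.
ΔS = 0: S: 1 → 1 — ok.

the J=0 ↔ J=0 exclusion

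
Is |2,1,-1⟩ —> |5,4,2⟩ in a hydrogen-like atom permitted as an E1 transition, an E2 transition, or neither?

Δl = 4 − 1 = +3; l_i + l_f = 5.
Δm_l = +3.
E1 (Δl = ±1, |Δm_l| ≤ 1): not satisfied.
E2 (Δl = 0,±2, l_i+l_f ≥ 2, |Δm_l| ≤ 2): not satisfied.

neither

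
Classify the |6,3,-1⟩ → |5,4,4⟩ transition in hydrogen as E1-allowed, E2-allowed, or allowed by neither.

Δl = 4 − 3 = +1; l_i + l_f = 7.
Δm_l = +5.
E1 (Δl = ±1, |Δm_l| ≤ 1): not satisfied.
E2 (Δl = 0,±2, l_i+l_f ≥ 2, |Δm_l| ≤ 2): not satisfied.

neither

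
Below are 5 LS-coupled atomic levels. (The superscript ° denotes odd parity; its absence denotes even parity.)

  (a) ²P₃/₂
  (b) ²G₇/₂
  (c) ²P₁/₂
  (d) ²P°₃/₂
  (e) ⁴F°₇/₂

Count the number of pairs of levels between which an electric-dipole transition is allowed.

(a)–(b): forbidden (parity, ΔL, ΔJ).
(a)–(c): forbidden (parity).
(a)–(d): allowed.
(a)–(e): forbidden (ΔS, ΔL, ΔJ).
(b)–(c): forbidden (parity, ΔL, ΔJ).
(b)–(d): forbidden (ΔL, ΔJ).
(b)–(e): forbidden (ΔS).
(c)–(d): allowed.
(c)–(e): forbidden (ΔS, ΔL, ΔJ).
(d)–(e): forbidden (parity, ΔS, ΔL, ΔJ).
Allowed pairs: 2 of 10.

2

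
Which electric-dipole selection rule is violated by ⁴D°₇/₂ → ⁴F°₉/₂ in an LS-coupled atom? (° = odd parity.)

Parity must change: odd → odd — fails.
ΔS = 0: S: 3/2 → 3/2 — passes.
ΔL = 0, ±1 (not L=0↔0): L: 2 → 3, ΔL = +1 — passes.
ΔJ = 0, ±1 (not J=0↔0): J: 7/2 → 9/2, ΔJ = +1 — passes.

parity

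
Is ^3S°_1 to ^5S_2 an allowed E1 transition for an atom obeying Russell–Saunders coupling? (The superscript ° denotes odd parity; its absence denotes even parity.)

Reading off the term symbols: S 1→2, L 0→0, J 1→2, parity odd→even.
ΔS = 0: S: 1 → 2 — fails.
ΔJ = 0, ±1 (not J=0↔0): J: 1 → 2, ΔJ = +1 — passes.
Parity must change: odd → even — passes.
ΔL = 0, ±1 (not L=0↔0): L: 0 → 0, ΔL = +0 — fails.
Rule(s) violated: ΔS, ΔL.

forbidden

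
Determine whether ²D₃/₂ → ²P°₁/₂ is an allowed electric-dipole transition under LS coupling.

allowed

Reading off the term symbols: S 1/2→1/2, L 2→1, J 3/2→1/2, parity even→odd.
Parity must change: even → odd — passes.
ΔS = 0: S: 1/2 → 1/2 — passes.
ΔL = 0, ±1 (not L=0↔0): L: 2 → 1, ΔL = -1 — passes.
ΔJ = 0, ±1 (not J=0↔0): J: 3/2 → 1/2, ΔJ = -1 — passes.
All four E1 rules are satisfied.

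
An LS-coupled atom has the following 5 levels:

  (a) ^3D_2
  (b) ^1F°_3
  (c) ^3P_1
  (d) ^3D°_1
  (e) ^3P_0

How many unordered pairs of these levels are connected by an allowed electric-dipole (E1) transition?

3

(a)–(b): forbidden (ΔS).
(a)–(c): forbidden (parity).
(a)–(d): allowed.
(a)–(e): forbidden (parity, ΔJ).
(b)–(c): forbidden (ΔS, ΔL, ΔJ).
(b)–(d): forbidden (parity, ΔS, ΔJ).
(b)–(e): forbidden (ΔS, ΔL, ΔJ).
(c)–(d): allowed.
(c)–(e): forbidden (parity).
(d)–(e): allowed.
Allowed pairs: 3 of 10.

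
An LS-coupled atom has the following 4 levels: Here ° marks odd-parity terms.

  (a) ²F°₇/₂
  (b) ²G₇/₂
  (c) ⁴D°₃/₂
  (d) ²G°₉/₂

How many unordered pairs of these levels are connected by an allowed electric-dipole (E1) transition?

2

(a)–(b): allowed.
(a)–(c): forbidden (parity, ΔS, ΔJ).
(a)–(d): forbidden (parity).
(b)–(c): forbidden (ΔS, ΔL, ΔJ).
(b)–(d): allowed.
(c)–(d): forbidden (parity, ΔS, ΔL, ΔJ).
Allowed pairs: 2 of 6.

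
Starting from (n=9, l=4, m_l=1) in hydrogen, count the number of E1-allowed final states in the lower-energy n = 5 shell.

3

E1 requires Δl = ±1, so l_f ∈ {3, 5}; with 0 ≤ l_f ≤ n_f−1 = 4, the allowed l_f values are {3}.
For l_f = 3: m_f ∈ {m_i−1, m_i, m_i+1} ∩ [−3, 3] = {0, 1, 2} → 3 states.
Total: 3.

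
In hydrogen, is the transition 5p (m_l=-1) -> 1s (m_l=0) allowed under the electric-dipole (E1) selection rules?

Initial l = 1, final l = 0, so Δl = -1. E1 requires Δl = ±1: passes.
Δm_l = 0 − (-1) = +1. E1 requires Δm_l = 0, ±1: passes.
All E1 selection rules are satisfied.

allowed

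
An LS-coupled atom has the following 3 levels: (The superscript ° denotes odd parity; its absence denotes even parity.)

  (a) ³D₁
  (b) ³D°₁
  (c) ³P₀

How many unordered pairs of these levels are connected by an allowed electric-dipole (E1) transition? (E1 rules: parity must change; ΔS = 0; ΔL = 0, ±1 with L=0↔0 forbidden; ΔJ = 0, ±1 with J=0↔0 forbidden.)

(a)–(b): allowed.
(a)–(c): forbidden (parity).
(b)–(c): allowed.
Allowed pairs: 2 of 3.

2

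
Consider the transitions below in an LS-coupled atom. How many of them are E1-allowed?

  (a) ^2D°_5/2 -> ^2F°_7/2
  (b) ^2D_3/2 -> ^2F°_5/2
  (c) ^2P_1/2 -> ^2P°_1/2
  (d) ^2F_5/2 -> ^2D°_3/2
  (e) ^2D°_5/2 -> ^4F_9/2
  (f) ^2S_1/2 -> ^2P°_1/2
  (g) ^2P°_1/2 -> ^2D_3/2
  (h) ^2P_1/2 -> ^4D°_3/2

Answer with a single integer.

5

(a) forbidden (parity fails)
(b) allowed
(c) allowed
(d) allowed
(e) forbidden (ΔS, ΔJ fail)
(f) allowed
(g) allowed
(h) forbidden (ΔS fails)
Total allowed: 5 of 8.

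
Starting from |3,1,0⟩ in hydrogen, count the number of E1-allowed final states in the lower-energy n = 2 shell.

1

E1 requires Δl = ±1, so l_f ∈ {0, 2}; with 0 ≤ l_f ≤ n_f−1 = 1, the allowed l_f values are {0}.
For l_f = 0: m_f ∈ {m_i−1, m_i, m_i+1} ∩ [−0, 0] = {0} → 1 state.
Total: 1.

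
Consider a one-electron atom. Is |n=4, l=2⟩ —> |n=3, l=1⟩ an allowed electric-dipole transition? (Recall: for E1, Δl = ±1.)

l: 2 → 1 (Δl = -1). Δl = ±1 ✓.
All E1 selection rules are satisfied.

allowed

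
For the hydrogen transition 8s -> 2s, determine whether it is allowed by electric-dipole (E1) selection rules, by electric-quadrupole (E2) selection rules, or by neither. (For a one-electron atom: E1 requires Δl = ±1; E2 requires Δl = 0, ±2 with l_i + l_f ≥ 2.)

neither

Δl = 0 − 0 = +0; l_i + l_f = 0.
E1 (Δl = ±1): not satisfied.
E2 (Δl = 0,±2, l_i+l_f ≥ 2): not satisfied.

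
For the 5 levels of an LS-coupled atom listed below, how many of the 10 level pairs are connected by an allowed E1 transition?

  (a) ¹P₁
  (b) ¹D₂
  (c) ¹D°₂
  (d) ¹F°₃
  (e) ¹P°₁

(a)–(b): forbidden (parity).
(a)–(c): allowed.
(a)–(d): forbidden (ΔL, ΔJ).
(a)–(e): allowed.
(b)–(c): allowed.
(b)–(d): allowed.
(b)–(e): allowed.
(c)–(d): forbidden (parity).
(c)–(e): forbidden (parity).
(d)–(e): forbidden (parity, ΔL, ΔJ).
Allowed pairs: 5 of 10.

5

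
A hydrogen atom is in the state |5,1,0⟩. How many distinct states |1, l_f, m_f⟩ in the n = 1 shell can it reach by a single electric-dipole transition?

E1 requires Δl = ±1, so l_f ∈ {0, 2}; with 0 ≤ l_f ≤ n_f−1 = 0, the allowed l_f values are {0}.
For l_f = 0: m_f ∈ {m_i−1, m_i, m_i+1} ∩ [−0, 0] = {0} → 1 state.
Total: 1.

1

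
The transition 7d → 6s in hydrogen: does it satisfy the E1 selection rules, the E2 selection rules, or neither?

Δl = 0 − 2 = -2; l_i + l_f = 2.
E1 (Δl = ±1): not satisfied.
E2 (Δl = 0,±2, l_i+l_f ≥ 2): satisfied.

E2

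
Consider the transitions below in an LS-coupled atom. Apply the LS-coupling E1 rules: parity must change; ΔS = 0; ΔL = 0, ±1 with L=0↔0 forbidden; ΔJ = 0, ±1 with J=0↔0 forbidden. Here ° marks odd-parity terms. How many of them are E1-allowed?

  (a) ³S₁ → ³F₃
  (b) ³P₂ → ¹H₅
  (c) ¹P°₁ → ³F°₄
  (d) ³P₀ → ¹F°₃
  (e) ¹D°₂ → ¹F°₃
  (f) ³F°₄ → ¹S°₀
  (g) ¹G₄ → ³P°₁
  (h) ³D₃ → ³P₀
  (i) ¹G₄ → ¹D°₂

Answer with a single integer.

(a) forbidden (parity, ΔL, ΔJ fail)
(b) forbidden (parity, ΔS, ΔL, ΔJ fail)
(c) forbidden (parity, ΔS, ΔL, ΔJ fail)
(d) forbidden (ΔS, ΔL, ΔJ fail)
(e) forbidden (parity fails)
(f) forbidden (parity, ΔS, ΔL, ΔJ fail)
(g) forbidden (ΔS, ΔL, ΔJ fail)
(h) forbidden (parity, ΔJ fail)
(i) forbidden (ΔL, ΔJ fail)
Total allowed: 0 of 9.

0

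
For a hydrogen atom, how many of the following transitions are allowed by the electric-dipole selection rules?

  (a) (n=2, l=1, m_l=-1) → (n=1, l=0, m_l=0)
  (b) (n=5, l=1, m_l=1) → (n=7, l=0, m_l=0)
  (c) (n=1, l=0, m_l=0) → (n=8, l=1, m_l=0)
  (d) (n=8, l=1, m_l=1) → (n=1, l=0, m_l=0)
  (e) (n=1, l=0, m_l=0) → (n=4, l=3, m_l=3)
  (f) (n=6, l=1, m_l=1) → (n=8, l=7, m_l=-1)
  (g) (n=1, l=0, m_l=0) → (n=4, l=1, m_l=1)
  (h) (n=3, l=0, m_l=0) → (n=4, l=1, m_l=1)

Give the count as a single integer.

(a) allowed
(b) allowed
(c) allowed
(d) allowed
(e) forbidden — Δl = +3 (E1 requires Δl = ±1); Δm_l = +3 (E1 requires Δm_l = 0, ±1)
(f) forbidden — Δl = +6 (E1 requires Δl = ±1); Δm_l = -2 (E1 requires Δm_l = 0, ±1)
(g) allowed
(h) allowed
Total allowed: 6 of 8.

6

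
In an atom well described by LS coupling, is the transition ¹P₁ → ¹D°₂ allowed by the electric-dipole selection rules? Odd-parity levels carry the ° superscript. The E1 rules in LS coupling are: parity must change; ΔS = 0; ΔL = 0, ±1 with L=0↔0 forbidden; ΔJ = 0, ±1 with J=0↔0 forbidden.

Initial level: S=0, L=1, J=1, parity even. Final level: S=0, L=2, J=2, parity odd.
Parity must change: even → odd — passes.
ΔS = 0: S: 0 → 0 — passes.
ΔL = 0, ±1 (not L=0↔0): L: 1 → 2, ΔL = +1 — passes.
ΔJ = 0, ±1 (not J=0↔0): J: 1 → 2, ΔJ = +1 — passes.
All four E1 rules are satisfied.

allowed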